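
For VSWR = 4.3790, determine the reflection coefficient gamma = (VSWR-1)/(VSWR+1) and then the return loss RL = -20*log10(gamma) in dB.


gamma = (4.3790 - 1) / (4.3790 + 1) = 0.6281837
RL = -20 * log10(0.6281837) = 4.038 dB

4.038 dB


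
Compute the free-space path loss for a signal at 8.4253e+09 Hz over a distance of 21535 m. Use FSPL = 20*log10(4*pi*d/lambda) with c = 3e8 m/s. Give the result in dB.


lambda = c / f = 3.0000e+08 / 8.4253e+09 = 0.03560704 m
FSPL = 20 * log10(4*pi*21535/0.03560704) = 137.6 dB

137.6 dB


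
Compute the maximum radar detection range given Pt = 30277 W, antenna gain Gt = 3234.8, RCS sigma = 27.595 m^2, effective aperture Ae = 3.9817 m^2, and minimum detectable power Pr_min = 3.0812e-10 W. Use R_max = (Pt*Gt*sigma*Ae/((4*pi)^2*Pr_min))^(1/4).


R^4 = 30277*3234.8*27.595*3.9817 / ((4*pi)^2 * 3.0812e-10) = 2.211666e+17
R_max = 2.211666e+17^0.25 = 21686 m

21686 m


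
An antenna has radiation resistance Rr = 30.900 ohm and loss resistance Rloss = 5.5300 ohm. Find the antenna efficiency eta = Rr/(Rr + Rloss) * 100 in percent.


eta = 30.900 / (30.900 + 5.5300) * 100 = 84.82%

84.82%


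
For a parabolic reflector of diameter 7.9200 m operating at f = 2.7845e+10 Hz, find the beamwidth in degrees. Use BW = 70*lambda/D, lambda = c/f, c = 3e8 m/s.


lambda = c / f = 3.0000e+08 / 2.7845e+10 = 0.01077393 m
BW = 70 * 0.01077393 / 7.9200 = 0.09522 deg

0.09522 deg


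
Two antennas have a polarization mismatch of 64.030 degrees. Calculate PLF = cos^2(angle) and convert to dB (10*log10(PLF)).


PLF_linear = cos^2(64.030 deg) = 0.1917568
PLF_dB = 10 * log10(0.1917568) = -7.172 dB

-7.172 dB


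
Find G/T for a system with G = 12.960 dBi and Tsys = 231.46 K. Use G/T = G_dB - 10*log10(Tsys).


G/T = 12.960 - 10*log10(231.46) = 12.960 - 23.64476 = -10.68 dB/K

-10.68 dB/K


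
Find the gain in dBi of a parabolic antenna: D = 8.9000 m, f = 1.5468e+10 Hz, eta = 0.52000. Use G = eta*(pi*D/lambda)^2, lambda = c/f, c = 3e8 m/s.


lambda = c / f = 3.0000e+08 / 1.5468e+10 = 0.01939488 m
G_linear = 0.52000 * (pi * 8.9000 / 0.01939488)^2 = 1.080709e+06
G_dBi = 10 * log10(1.080709e+06) = 60.34 dBi

60.34 dBi


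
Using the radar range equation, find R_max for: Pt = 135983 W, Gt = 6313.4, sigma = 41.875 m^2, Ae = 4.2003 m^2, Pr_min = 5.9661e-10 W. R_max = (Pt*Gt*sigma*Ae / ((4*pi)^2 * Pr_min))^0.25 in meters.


R^4 = 135983*6313.4*41.875*4.2003 / ((4*pi)^2 * 5.9661e-10) = 1.602776e+18
R_max = 1.602776e+18^0.25 = 35581 m

35581 m


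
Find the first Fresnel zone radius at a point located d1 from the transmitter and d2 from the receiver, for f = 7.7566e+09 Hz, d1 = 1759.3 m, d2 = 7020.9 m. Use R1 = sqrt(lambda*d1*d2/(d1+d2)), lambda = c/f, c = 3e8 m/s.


lambda = c / f = 3.0000e+08 / 7.7566e+09 = 0.03867674 m
R1 = sqrt(0.03867674 * 1759.3 * 7020.9 / (1759.3 + 7020.9)) = 7.376 m

7.376 m


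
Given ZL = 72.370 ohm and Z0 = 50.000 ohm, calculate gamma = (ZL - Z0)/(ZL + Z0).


gamma = (72.370 - 50.000) / (72.370 + 50.000) = 0.1828

0.1828


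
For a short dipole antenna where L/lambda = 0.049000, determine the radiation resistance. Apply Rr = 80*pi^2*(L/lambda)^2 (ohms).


Rr = 80 * pi^2 * (0.049000)^2 = 80 * 9.869604 * 2.401000e-03 = 1.896 ohm

1.896 ohm


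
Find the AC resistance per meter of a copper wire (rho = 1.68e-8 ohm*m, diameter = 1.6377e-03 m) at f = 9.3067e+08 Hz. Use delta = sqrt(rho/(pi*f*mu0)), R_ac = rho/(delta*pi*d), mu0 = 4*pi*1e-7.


delta = sqrt(1.68e-8 / (pi * 9.3067e+08 * 4*pi*1e-7)) = 2.138341e-06 m
R_ac = 1.68e-8 / (2.138341e-06 * pi * 1.6377e-03) = 1.527 ohm/m

1.527 ohm/m


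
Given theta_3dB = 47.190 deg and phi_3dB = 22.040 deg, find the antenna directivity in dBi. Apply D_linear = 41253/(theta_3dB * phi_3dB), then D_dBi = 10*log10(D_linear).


D_linear = 41253 / (47.190 * 22.040) = 39.66377
D_dBi = 10 * log10(39.66377) = 15.98 dBi

15.98 dBi


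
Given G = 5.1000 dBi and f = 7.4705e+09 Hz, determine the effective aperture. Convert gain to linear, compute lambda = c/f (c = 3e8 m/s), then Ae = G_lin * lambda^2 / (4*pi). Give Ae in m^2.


lambda = c / f = 3.0000e+08 / 7.4705e+09 = 0.04015795 m
G_linear = 10^(5.1000/10) = 3.235937
Ae = G_linear * lambda^2 / (4*pi) = 3.235937 * 0.04015795^2 / (4*pi) = 4.153e-04 m^2

4.153e-04 m^2


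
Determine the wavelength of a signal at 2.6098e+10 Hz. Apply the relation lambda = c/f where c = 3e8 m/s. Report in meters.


lambda = c / f = 3.0000e+08 / 2.6098e+10 = 0.01150 m

0.01150 m


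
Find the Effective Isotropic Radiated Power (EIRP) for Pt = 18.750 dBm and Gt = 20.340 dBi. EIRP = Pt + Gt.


EIRP = Pt + Gt = 18.750 + 20.340 = 39.09 dBm

39.09 dBm


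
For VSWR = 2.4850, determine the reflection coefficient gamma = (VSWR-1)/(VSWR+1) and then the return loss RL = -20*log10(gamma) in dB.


gamma = (2.4850 - 1) / (2.4850 + 1) = 0.4261119
RL = -20 * log10(0.4261119) = 7.410 dB

7.410 dB


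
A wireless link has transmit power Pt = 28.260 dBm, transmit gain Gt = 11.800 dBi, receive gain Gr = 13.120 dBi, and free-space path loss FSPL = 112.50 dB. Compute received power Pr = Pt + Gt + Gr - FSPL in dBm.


Pr = 28.260 + 11.800 + 13.120 - 112.50 = -59.32 dBm

-59.32 dBm


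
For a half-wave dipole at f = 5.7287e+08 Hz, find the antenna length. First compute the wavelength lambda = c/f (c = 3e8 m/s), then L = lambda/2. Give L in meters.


lambda = c / f = 3.0000e+08 / 5.7287e+08 = 0.5236790 m
L = lambda / 2 = 0.5236790 / 2 = 0.2618 m

0.2618 m


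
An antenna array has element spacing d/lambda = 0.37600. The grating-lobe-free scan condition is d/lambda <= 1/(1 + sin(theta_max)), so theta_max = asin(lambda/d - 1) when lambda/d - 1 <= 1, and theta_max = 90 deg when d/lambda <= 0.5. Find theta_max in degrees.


lambda/d - 1 = 1/0.37600 - 1 = 1.659574 >= 1
d/lambda <= 0.5, so the array can scan to endfire without grating lobes: theta_max = 90 deg

90 deg


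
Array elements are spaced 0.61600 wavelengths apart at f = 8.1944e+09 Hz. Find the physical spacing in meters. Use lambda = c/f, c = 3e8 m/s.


lambda = c / f = 3.0000e+08 / 8.1944e+09 = 0.03661037 m
d = 0.61600 * 0.03661037 = 0.02255 m

0.02255 m


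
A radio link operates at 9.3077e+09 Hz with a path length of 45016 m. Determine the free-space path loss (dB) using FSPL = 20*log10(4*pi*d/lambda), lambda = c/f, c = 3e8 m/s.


lambda = c / f = 3.0000e+08 / 9.3077e+09 = 0.03223138 m
FSPL = 20 * log10(4*pi*45016/0.03223138) = 144.9 dB

144.9 dB


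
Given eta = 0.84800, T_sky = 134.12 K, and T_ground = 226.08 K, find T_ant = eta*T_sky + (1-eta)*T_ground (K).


T_ant = 0.84800 * 134.12 + (1 - 0.84800) * 226.08 = 148.1 K

148.1 K


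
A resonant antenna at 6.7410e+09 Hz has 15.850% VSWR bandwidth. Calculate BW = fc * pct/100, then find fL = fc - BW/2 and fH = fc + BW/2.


BW = 6.7410e+09 * 15.850/100 = 1.068448e+09 Hz
fL = 6.7410e+09 - 1.068448e+09/2 = 6.207e+09 Hz
fH = 6.7410e+09 + 1.068448e+09/2 = 7.275e+09 Hz

BW=1.068e+09 Hz, fL=6.207e+09 Hz, fH=7.275e+09 Hz


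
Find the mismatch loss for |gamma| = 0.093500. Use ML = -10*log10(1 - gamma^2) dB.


ML = -10 * log10(1 - 0.093500^2) = -10 * log10(0.99125775) = 0.03813 dB

0.03813 dB


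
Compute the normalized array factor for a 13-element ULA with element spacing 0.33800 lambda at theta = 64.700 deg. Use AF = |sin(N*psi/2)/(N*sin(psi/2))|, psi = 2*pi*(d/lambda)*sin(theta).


psi = 2*pi*0.33800*sin(64.700 deg) = 1.920015 rad
AF = |sin(13*1.920015/2) / (13*sin(1.920015/2))| = 8.091e-03

8.091e-03


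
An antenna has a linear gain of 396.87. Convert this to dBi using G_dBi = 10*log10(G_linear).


G_dBi = 10 * log10(396.87) = 25.99 dBi

25.99 dBi


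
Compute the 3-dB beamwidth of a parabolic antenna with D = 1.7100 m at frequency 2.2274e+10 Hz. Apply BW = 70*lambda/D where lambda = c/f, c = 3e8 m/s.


lambda = c / f = 3.0000e+08 / 2.2274e+10 = 0.01346862 m
BW = 70 * 0.01346862 / 1.7100 = 0.5513 deg

0.5513 deg


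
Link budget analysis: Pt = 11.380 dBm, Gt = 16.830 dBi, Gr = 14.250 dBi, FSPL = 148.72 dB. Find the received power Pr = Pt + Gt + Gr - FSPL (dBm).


Pr = 11.380 + 16.830 + 14.250 - 148.72 = -106.26 dBm

-106.26 dBm


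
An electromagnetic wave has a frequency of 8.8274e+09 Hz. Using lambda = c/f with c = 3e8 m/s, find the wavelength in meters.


lambda = c / f = 3.0000e+08 / 8.8274e+09 = 0.03399 m

0.03399 m


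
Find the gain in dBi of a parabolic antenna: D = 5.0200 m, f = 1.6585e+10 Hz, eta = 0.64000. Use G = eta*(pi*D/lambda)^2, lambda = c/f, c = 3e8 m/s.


lambda = c / f = 3.0000e+08 / 1.6585e+10 = 0.01808863 m
G_linear = 0.64000 * (pi * 5.0200 / 0.01808863)^2 = 486492.1
G_dBi = 10 * log10(486492.1) = 56.87 dBi

56.87 dBi


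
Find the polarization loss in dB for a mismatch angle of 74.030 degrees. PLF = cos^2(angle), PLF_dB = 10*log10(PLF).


PLF_linear = cos^2(74.030 deg) = 0.07569872
PLF_dB = 10 * log10(0.07569872) = -11.21 dB

-11.21 dB


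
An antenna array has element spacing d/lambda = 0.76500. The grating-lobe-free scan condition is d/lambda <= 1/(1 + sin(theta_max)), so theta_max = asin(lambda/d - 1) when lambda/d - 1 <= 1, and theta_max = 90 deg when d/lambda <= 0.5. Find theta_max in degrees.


lambda/d - 1 = 1/0.76500 - 1 = 0.3071895
theta_max = asin(0.3071895) = 17.89 deg

17.89 deg


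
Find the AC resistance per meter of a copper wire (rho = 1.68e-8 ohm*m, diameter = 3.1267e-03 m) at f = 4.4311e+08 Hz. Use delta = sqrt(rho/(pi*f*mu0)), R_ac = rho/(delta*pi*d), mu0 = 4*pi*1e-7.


delta = sqrt(1.68e-8 / (pi * 4.4311e+08 * 4*pi*1e-7)) = 3.098982e-06 m
R_ac = 1.68e-8 / (3.098982e-06 * pi * 3.1267e-03) = 0.5519 ohm/m

0.5519 ohm/m


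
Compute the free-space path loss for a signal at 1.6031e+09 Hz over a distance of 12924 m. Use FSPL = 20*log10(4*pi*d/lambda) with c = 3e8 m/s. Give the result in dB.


lambda = c / f = 3.0000e+08 / 1.6031e+09 = 0.1871374 m
FSPL = 20 * log10(4*pi*12924/0.1871374) = 118.8 dB

118.8 dB


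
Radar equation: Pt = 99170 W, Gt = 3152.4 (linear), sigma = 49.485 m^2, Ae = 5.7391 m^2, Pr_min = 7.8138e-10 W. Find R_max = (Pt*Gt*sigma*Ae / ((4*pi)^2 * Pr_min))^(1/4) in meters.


R^4 = 99170*3152.4*49.485*5.7391 / ((4*pi)^2 * 7.8138e-10) = 7.195434e+17
R_max = 7.195434e+17^0.25 = 29125 m

29125 m


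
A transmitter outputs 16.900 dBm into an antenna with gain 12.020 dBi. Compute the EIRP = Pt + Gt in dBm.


EIRP = Pt + Gt = 16.900 + 12.020 = 28.92 dBm

28.92 dBm


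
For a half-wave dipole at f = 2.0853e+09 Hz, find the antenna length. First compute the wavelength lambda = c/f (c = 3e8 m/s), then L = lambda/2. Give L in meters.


lambda = c / f = 3.0000e+08 / 2.0853e+09 = 0.1438642 m
L = lambda / 2 = 0.1438642 / 2 = 0.07193 m

0.07193 m


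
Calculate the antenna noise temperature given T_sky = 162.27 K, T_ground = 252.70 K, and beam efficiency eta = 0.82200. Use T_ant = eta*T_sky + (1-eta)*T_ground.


T_ant = 0.82200 * 162.27 + (1 - 0.82200) * 252.70 = 178.4 K

178.4 K


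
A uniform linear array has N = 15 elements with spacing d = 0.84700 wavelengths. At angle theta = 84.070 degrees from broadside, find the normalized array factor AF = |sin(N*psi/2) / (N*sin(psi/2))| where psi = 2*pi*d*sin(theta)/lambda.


psi = 2*pi*0.84700*sin(84.070 deg) = 5.293380 rad
AF = |sin(15*5.293380/2) / (15*sin(5.293380/2))| = 0.1276

0.1276


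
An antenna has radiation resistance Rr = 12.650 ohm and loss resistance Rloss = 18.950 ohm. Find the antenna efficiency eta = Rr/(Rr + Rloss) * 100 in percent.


eta = 12.650 / (12.650 + 18.950) * 100 = 40.03%

40.03%


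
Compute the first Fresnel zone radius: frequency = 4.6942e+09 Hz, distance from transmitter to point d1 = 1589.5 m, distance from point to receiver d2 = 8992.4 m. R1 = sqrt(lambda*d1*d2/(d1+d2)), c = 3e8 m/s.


lambda = c / f = 3.0000e+08 / 4.6942e+09 = 0.06390865 m
R1 = sqrt(0.06390865 * 1589.5 * 8992.4 / (1589.5 + 8992.4)) = 9.291 m

9.291 m


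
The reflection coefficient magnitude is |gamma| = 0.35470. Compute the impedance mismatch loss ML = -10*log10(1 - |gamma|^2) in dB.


ML = -10 * log10(1 - 0.35470^2) = -10 * log10(0.87418791) = 0.5840 dB

0.5840 dB


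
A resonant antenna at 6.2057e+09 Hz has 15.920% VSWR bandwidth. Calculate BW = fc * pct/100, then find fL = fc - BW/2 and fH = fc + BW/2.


BW = 6.2057e+09 * 15.920/100 = 9.879474e+08 Hz
fL = 6.2057e+09 - 9.879474e+08/2 = 5.712e+09 Hz
fH = 6.2057e+09 + 9.879474e+08/2 = 6.700e+09 Hz

BW=9.879e+08 Hz, fL=5.712e+09 Hz, fH=6.700e+09 Hz


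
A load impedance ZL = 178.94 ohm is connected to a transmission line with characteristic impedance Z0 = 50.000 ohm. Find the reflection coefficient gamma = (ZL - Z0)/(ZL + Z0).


gamma = (178.94 - 50.000) / (178.94 + 50.000) = 0.5632

0.5632


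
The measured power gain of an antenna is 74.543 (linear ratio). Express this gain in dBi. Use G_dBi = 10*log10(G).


G_dBi = 10 * log10(74.543) = 18.72 dBi

18.72 dBi


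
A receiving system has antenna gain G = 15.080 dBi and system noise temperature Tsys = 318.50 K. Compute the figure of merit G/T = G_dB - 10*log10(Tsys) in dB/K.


G/T = 15.080 - 10*log10(318.50) = 15.080 - 25.03109 = -9.951 dB/K

-9.951 dB/K


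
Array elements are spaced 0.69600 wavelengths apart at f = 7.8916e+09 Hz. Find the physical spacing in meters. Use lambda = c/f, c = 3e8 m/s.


lambda = c / f = 3.0000e+08 / 7.8916e+09 = 0.03801510 m
d = 0.69600 * 0.03801510 = 0.02646 m

0.02646 m


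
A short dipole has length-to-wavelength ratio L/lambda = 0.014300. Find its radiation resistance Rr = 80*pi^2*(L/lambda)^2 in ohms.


Rr = 80 * pi^2 * (0.014300)^2 = 80 * 9.869604 * 2.044900e-04 = 0.1615 ohm

0.1615 ohm


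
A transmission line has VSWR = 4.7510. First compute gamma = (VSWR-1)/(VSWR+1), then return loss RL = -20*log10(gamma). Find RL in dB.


gamma = (4.7510 - 1) / (4.7510 + 1) = 0.6522344
RL = -20 * log10(0.6522344) = 3.712 dB

3.712 dB


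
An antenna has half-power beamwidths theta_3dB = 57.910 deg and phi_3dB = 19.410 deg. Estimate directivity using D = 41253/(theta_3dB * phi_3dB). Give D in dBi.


D_linear = 41253 / (57.910 * 19.410) = 36.70088
D_dBi = 10 * log10(36.70088) = 15.65 dBi

15.65 dBi


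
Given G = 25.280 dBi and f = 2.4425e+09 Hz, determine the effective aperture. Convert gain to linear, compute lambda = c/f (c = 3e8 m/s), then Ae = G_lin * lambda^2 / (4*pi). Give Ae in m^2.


lambda = c / f = 3.0000e+08 / 2.4425e+09 = 0.1228250 m
G_linear = 10^(25.280/10) = 337.2873
Ae = G_linear * lambda^2 / (4*pi) = 337.2873 * 0.1228250^2 / (4*pi) = 0.4049 m^2

0.4049 m^2


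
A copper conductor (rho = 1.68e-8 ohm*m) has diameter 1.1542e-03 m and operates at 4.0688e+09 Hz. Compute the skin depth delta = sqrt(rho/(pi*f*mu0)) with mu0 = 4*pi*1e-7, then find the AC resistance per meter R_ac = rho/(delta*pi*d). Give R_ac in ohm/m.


delta = sqrt(1.68e-8 / (pi * 4.0688e+09 * 4*pi*1e-7)) = 1.022684e-06 m
R_ac = 1.68e-8 / (1.022684e-06 * pi * 1.1542e-03) = 4.530 ohm/m

4.530 ohm/m


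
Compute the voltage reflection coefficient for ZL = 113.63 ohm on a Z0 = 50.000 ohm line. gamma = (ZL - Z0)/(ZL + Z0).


gamma = (113.63 - 50.000) / (113.63 + 50.000) = 0.3889

0.3889


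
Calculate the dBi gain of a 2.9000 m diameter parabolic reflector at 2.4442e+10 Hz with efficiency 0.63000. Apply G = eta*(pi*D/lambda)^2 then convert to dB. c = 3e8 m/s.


lambda = c / f = 3.0000e+08 / 2.4442e+10 = 0.01227395 m
G_linear = 0.63000 * (pi * 2.9000 / 0.01227395)^2 = 347110.4
G_dBi = 10 * log10(347110.4) = 55.40 dBi

55.40 dBi


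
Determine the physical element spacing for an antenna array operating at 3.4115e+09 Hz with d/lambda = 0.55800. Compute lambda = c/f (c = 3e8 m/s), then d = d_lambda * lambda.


lambda = c / f = 3.0000e+08 / 3.4115e+09 = 0.08793786 m
d = 0.55800 * 0.08793786 = 0.04907 m

0.04907 m


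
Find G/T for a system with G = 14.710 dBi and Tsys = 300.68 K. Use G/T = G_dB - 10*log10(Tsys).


G/T = 14.710 - 10*log10(300.68) = 14.710 - 24.78105 = -10.07 dB/K

-10.07 dB/K


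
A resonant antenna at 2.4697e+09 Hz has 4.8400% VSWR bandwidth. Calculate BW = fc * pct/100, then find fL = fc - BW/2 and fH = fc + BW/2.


BW = 2.4697e+09 * 4.8400/100 = 1.195335e+08 Hz
fL = 2.4697e+09 - 1.195335e+08/2 = 2.410e+09 Hz
fH = 2.4697e+09 + 1.195335e+08/2 = 2.529e+09 Hz

BW=1.195e+08 Hz, fL=2.410e+09 Hz, fH=2.529e+09 Hz


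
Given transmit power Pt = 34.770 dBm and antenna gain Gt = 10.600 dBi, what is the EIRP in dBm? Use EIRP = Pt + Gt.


EIRP = Pt + Gt = 34.770 + 10.600 = 45.37 dBm

45.37 dBm


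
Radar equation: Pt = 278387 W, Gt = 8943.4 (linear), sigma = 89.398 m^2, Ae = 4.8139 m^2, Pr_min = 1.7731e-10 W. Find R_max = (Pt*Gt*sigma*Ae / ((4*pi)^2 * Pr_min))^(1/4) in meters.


R^4 = 278387*8943.4*89.398*4.8139 / ((4*pi)^2 * 1.7731e-10) = 3.826692e+19
R_max = 3.826692e+19^0.25 = 78651 m

78651 m


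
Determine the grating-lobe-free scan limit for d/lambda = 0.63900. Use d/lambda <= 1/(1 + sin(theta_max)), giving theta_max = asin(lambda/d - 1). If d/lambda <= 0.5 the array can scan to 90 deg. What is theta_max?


lambda/d - 1 = 1/0.63900 - 1 = 0.5649452
theta_max = asin(0.5649452) = 34.40 deg

34.40 deg


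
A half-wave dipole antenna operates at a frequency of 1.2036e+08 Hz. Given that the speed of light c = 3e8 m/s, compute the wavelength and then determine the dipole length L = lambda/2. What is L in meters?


lambda = c / f = 3.0000e+08 / 1.2036e+08 = 2.492522 m
L = lambda / 2 = 2.492522 / 2 = 1.246 m

1.246 m


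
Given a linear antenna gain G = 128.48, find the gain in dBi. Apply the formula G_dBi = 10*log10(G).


G_dBi = 10 * log10(128.48) = 21.09 dBi

21.09 dBi


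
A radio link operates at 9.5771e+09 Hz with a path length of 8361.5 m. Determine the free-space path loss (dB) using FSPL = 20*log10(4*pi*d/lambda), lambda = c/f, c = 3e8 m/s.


lambda = c / f = 3.0000e+08 / 9.5771e+09 = 0.03132472 m
FSPL = 20 * log10(4*pi*8361.5/0.03132472) = 130.5 dB

130.5 dB


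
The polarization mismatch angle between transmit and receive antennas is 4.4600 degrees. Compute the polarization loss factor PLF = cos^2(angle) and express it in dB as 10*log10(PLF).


PLF_linear = cos^2(4.4600 deg) = 0.9939529
PLF_dB = 10 * log10(0.9939529) = -0.02634 dB

-0.02634 dB


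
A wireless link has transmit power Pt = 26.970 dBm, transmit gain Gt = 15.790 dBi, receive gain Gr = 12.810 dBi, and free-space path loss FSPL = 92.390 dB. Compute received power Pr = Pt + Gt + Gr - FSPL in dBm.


Pr = 26.970 + 15.790 + 12.810 - 92.390 = -36.82 dBm

-36.82 dBm


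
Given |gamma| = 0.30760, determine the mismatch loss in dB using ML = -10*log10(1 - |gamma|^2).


ML = -10 * log10(1 - 0.30760^2) = -10 * log10(0.90538224) = 0.4317 dB

0.4317 dB


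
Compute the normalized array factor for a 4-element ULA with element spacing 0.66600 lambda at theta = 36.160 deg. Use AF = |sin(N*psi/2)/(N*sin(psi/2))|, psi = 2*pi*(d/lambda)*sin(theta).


psi = 2*pi*0.66600*sin(36.160 deg) = 2.469091 rad
AF = |sin(4*2.469091/2) / (4*sin(2.469091/2))| = 0.2581

0.2581


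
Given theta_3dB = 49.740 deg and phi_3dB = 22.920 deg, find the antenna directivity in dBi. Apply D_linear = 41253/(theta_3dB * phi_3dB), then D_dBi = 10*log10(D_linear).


D_linear = 41253 / (49.740 * 22.920) = 36.18555
D_dBi = 10 * log10(36.18555) = 15.59 dBi

15.59 dBi


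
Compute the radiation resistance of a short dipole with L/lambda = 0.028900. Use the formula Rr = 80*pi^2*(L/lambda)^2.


Rr = 80 * pi^2 * (0.028900)^2 = 80 * 9.869604 * 8.352100e-04 = 0.6595 ohm

0.6595 ohm


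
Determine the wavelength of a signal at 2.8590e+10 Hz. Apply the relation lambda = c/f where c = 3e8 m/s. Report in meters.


lambda = c / f = 3.0000e+08 / 2.8590e+10 = 0.01049 m

0.01049 m


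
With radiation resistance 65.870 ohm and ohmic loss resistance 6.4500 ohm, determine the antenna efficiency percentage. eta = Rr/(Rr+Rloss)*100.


eta = 65.870 / (65.870 + 6.4500) * 100 = 91.08%

91.08%


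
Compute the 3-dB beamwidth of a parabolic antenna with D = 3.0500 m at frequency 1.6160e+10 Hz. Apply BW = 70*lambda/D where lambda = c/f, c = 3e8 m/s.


lambda = c / f = 3.0000e+08 / 1.6160e+10 = 0.01856436 m
BW = 70 * 0.01856436 / 3.0500 = 0.4261 deg

0.4261 deg


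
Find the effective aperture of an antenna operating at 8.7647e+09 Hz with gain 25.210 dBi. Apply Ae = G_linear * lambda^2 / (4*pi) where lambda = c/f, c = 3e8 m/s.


lambda = c / f = 3.0000e+08 / 8.7647e+09 = 0.03422821 m
G_linear = 10^(25.210/10) = 331.8945
Ae = G_linear * lambda^2 / (4*pi) = 331.8945 * 0.03422821^2 / (4*pi) = 0.03094 m^2

0.03094 m^2


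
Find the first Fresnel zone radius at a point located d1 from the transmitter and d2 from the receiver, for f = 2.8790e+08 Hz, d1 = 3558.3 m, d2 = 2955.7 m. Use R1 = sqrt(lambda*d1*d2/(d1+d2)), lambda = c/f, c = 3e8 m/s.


lambda = c / f = 3.0000e+08 / 2.8790e+08 = 1.042028 m
R1 = sqrt(1.042028 * 3558.3 * 2955.7 / (3558.3 + 2955.7)) = 41.02 m

41.02 m


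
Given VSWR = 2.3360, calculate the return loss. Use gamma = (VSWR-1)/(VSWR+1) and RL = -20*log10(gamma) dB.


gamma = (2.3360 - 1) / (2.3360 + 1) = 0.4004796
RL = -20 * log10(0.4004796) = 7.948 dB

7.948 dB


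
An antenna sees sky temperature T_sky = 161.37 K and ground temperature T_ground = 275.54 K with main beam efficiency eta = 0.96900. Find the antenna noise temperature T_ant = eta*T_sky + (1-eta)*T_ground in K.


T_ant = 0.96900 * 161.37 + (1 - 0.96900) * 275.54 = 164.9 K

164.9 K


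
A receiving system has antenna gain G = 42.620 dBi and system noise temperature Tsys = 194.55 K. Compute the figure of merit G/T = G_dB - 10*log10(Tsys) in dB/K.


G/T = 42.620 - 10*log10(194.55) = 42.620 - 22.89031 = 19.73 dB/K

19.73 dB/K


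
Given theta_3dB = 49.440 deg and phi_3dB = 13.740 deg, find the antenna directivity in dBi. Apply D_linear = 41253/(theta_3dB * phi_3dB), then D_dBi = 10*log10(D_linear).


D_linear = 41253 / (49.440 * 13.740) = 60.72819
D_dBi = 10 * log10(60.72819) = 17.83 dBi

17.83 dBi


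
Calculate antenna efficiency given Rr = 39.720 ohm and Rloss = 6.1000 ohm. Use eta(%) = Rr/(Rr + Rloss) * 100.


eta = 39.720 / (39.720 + 6.1000) * 100 = 86.69%

86.69%


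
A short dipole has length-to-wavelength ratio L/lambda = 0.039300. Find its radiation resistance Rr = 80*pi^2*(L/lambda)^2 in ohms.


Rr = 80 * pi^2 * (0.039300)^2 = 80 * 9.869604 * 1.544490e-03 = 1.219 ohm

1.219 ohm


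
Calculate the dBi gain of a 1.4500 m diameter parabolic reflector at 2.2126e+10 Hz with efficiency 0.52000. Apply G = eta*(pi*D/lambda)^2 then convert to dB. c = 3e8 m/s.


lambda = c / f = 3.0000e+08 / 2.2126e+10 = 0.01355871 m
G_linear = 0.52000 * (pi * 1.4500 / 0.01355871)^2 = 58695.17
G_dBi = 10 * log10(58695.17) = 47.69 dBi

47.69 dBi


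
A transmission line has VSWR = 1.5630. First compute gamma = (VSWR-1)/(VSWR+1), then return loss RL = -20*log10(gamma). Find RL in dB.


gamma = (1.5630 - 1) / (1.5630 + 1) = 0.2196645
RL = -20 * log10(0.2196645) = 13.16 dB

13.16 dB


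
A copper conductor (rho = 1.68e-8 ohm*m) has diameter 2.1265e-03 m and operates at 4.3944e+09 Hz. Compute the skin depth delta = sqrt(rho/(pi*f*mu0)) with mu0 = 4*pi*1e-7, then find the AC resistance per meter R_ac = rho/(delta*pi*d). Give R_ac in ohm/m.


delta = sqrt(1.68e-8 / (pi * 4.3944e+09 * 4*pi*1e-7)) = 9.840677e-07 m
R_ac = 1.68e-8 / (9.840677e-07 * pi * 2.1265e-03) = 2.555 ohm/m

2.555 ohm/m


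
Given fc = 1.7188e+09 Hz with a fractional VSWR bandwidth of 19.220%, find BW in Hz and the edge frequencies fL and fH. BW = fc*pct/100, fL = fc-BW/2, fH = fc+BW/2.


BW = 1.7188e+09 * 19.220/100 = 3.303534e+08 Hz
fL = 1.7188e+09 - 3.303534e+08/2 = 1.554e+09 Hz
fH = 1.7188e+09 + 3.303534e+08/2 = 1.884e+09 Hz

BW=3.304e+08 Hz, fL=1.554e+09 Hz, fH=1.884e+09 Hz


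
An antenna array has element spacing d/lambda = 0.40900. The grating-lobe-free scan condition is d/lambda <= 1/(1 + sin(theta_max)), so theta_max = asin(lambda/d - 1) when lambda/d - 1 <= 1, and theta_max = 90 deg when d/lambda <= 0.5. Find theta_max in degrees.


lambda/d - 1 = 1/0.40900 - 1 = 1.444988 >= 1
d/lambda <= 0.5, so the array can scan to endfire without grating lobes: theta_max = 90 deg

90 deg


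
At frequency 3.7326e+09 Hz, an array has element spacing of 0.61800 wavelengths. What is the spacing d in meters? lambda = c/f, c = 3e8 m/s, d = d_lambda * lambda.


lambda = c / f = 3.0000e+08 / 3.7326e+09 = 0.08037293 m
d = 0.61800 * 0.08037293 = 0.04967 m

0.04967 m


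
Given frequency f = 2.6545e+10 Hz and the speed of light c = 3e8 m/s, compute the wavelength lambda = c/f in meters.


lambda = c / f = 3.0000e+08 / 2.6545e+10 = 0.01130 m

0.01130 m


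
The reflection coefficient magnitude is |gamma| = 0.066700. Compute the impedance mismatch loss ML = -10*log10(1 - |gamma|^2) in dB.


ML = -10 * log10(1 - 0.066700^2) = -10 * log10(0.99555111) = 0.01936 dB

0.01936 dB


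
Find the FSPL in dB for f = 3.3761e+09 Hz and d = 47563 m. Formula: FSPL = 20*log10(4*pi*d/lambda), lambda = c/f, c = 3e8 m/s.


lambda = c / f = 3.0000e+08 / 3.3761e+09 = 0.08885993 m
FSPL = 20 * log10(4*pi*47563/0.08885993) = 136.6 dB

136.6 dB


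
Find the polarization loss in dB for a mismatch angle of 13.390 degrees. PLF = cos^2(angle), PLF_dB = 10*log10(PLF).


PLF_linear = cos^2(13.390 deg) = 0.9463716
PLF_dB = 10 * log10(0.9463716) = -0.2394 dB

-0.2394 dB


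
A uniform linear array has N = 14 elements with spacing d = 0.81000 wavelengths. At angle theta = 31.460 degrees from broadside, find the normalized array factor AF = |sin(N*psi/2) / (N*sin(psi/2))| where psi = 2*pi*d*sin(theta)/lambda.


psi = 2*pi*0.81000*sin(31.460 deg) = 2.656164 rad
AF = |sin(14*2.656164/2) / (14*sin(2.656164/2))| = 0.01866

0.01866


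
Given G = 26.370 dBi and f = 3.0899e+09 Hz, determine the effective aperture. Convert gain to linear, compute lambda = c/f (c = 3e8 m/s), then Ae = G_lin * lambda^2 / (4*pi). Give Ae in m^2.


lambda = c / f = 3.0000e+08 / 3.0899e+09 = 0.09709052 m
G_linear = 10^(26.370/10) = 433.5109
Ae = G_linear * lambda^2 / (4*pi) = 433.5109 * 0.09709052^2 / (4*pi) = 0.3252 m^2

0.3252 m^2


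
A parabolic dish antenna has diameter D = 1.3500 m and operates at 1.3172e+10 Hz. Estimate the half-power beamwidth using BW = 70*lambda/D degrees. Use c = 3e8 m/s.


lambda = c / f = 3.0000e+08 / 1.3172e+10 = 0.02277558 m
BW = 70 * 0.02277558 / 1.3500 = 1.181 deg

1.181 deg


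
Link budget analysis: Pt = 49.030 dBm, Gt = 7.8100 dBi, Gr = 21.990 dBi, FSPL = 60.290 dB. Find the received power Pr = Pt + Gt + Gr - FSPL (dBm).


Pr = 49.030 + 7.8100 + 21.990 - 60.290 = 18.54 dBm

18.54 dBm


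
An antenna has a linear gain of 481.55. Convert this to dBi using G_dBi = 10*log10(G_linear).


G_dBi = 10 * log10(481.55) = 26.83 dBi

26.83 dBi


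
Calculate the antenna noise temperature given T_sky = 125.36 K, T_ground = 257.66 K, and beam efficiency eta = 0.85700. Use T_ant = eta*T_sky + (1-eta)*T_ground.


T_ant = 0.85700 * 125.36 + (1 - 0.85700) * 257.66 = 144.3 K

144.3 K


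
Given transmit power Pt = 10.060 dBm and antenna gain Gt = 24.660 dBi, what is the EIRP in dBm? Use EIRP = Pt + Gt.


EIRP = Pt + Gt = 10.060 + 24.660 = 34.72 dBm

34.72 dBm


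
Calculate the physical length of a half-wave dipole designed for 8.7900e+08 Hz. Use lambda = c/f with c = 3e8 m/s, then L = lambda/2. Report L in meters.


lambda = c / f = 3.0000e+08 / 8.7900e+08 = 0.3412969 m
L = lambda / 2 = 0.3412969 / 2 = 0.1706 m

0.1706 m


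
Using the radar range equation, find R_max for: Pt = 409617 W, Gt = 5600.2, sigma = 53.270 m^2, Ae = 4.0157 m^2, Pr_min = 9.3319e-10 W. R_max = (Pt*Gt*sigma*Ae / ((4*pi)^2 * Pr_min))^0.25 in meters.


R^4 = 409617*5600.2*53.270*4.0157 / ((4*pi)^2 * 9.3319e-10) = 3.329934e+18
R_max = 3.329934e+18^0.25 = 42718 m

42718 m


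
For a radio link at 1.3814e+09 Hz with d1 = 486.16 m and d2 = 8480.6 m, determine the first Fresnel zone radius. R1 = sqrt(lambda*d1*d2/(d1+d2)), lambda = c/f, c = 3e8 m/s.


lambda = c / f = 3.0000e+08 / 1.3814e+09 = 0.2171710 m
R1 = sqrt(0.2171710 * 486.16 * 8480.6 / (486.16 + 8480.6)) = 9.993 m

9.993 m


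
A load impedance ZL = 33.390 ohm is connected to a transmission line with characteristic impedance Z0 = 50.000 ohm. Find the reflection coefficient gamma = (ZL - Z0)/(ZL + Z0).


gamma = (33.390 - 50.000) / (33.390 + 50.000) = -0.1992

-0.1992


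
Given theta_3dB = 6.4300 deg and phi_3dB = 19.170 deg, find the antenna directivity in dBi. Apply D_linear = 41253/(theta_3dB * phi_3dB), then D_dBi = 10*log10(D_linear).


D_linear = 41253 / (6.4300 * 19.170) = 334.6744
D_dBi = 10 * log10(334.6744) = 25.25 dBi

25.25 dBi


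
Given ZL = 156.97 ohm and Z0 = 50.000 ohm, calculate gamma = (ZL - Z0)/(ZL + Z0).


gamma = (156.97 - 50.000) / (156.97 + 50.000) = 0.5168

0.5168


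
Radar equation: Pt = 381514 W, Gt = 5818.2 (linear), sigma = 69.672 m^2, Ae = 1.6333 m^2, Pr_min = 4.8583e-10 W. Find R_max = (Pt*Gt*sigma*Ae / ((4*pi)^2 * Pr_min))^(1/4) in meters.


R^4 = 381514*5818.2*69.672*1.6333 / ((4*pi)^2 * 4.8583e-10) = 3.292451e+18
R_max = 3.292451e+18^0.25 = 42597 m

42597 m


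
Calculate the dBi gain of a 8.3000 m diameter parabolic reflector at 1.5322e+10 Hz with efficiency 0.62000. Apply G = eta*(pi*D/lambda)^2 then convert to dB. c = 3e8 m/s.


lambda = c / f = 3.0000e+08 / 1.5322e+10 = 0.01957969 m
G_linear = 0.62000 * (pi * 8.3000 / 0.01957969)^2 = 1.099603e+06
G_dBi = 10 * log10(1.099603e+06) = 60.41 dBi

60.41 dBi


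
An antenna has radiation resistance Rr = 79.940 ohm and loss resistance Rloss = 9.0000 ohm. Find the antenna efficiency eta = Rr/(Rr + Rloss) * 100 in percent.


eta = 79.940 / (79.940 + 9.0000) * 100 = 89.88%

89.88%


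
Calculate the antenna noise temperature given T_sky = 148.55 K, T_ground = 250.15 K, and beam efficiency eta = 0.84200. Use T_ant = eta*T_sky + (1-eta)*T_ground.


T_ant = 0.84200 * 148.55 + (1 - 0.84200) * 250.15 = 164.6 K

164.6 K


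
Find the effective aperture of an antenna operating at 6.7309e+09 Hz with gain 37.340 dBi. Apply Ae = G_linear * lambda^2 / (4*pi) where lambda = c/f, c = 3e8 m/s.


lambda = c / f = 3.0000e+08 / 6.7309e+09 = 0.04457056 m
G_linear = 10^(37.340/10) = 5420.009
Ae = G_linear * lambda^2 / (4*pi) = 5420.009 * 0.04457056^2 / (4*pi) = 0.8568 m^2

0.8568 m^2


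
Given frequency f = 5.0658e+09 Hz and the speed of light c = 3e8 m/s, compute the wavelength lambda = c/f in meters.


lambda = c / f = 3.0000e+08 / 5.0658e+09 = 0.05922 m

0.05922 m


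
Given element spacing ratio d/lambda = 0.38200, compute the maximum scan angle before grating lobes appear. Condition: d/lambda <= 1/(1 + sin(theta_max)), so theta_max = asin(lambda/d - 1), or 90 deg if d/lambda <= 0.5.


lambda/d - 1 = 1/0.38200 - 1 = 1.617801 >= 1
d/lambda <= 0.5, so the array can scan to endfire without grating lobes: theta_max = 90 deg

90 deg


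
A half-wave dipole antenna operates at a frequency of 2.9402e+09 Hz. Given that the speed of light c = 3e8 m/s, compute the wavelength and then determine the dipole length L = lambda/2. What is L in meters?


lambda = c / f = 3.0000e+08 / 2.9402e+09 = 0.1020339 m
L = lambda / 2 = 0.1020339 / 2 = 0.05102 m

0.05102 m


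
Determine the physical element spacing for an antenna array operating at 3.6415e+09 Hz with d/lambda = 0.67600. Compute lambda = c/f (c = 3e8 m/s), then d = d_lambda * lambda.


lambda = c / f = 3.0000e+08 / 3.6415e+09 = 0.08238363 m
d = 0.67600 * 0.08238363 = 0.05569 m

0.05569 m


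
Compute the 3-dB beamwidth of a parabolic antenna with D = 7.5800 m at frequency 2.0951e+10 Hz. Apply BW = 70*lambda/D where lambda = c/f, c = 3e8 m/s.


lambda = c / f = 3.0000e+08 / 2.0951e+10 = 0.01431913 m
BW = 70 * 0.01431913 / 7.5800 = 0.1322 deg

0.1322 deg


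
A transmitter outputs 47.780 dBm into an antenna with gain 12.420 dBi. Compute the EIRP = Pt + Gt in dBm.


EIRP = Pt + Gt = 47.780 + 12.420 = 60.20 dBm

60.20 dBm


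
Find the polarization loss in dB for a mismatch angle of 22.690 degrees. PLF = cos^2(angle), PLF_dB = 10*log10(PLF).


PLF_linear = cos^2(22.690 deg) = 0.8512008
PLF_dB = 10 * log10(0.8512008) = -0.6997 dB

-0.6997 dB


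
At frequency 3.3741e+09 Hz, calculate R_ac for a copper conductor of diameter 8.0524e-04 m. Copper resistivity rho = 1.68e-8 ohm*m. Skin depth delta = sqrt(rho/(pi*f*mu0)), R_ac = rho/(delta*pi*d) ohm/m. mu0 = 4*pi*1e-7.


delta = sqrt(1.68e-8 / (pi * 3.3741e+09 * 4*pi*1e-7)) = 1.123041e-06 m
R_ac = 1.68e-8 / (1.123041e-06 * pi * 8.0524e-04) = 5.913 ohm/m

5.913 ohm/m


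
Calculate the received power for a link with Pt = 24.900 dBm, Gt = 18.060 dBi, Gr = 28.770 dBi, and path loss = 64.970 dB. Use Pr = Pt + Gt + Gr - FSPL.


Pr = 24.900 + 18.060 + 28.770 - 64.970 = 6.76 dBm

6.76 dBm


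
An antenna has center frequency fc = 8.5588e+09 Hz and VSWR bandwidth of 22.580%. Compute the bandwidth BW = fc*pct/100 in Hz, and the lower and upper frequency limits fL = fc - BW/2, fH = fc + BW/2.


BW = 8.5588e+09 * 22.580/100 = 1.932577e+09 Hz
fL = 8.5588e+09 - 1.932577e+09/2 = 7.593e+09 Hz
fH = 8.5588e+09 + 1.932577e+09/2 = 9.525e+09 Hz

BW=1.933e+09 Hz, fL=7.593e+09 Hz, fH=9.525e+09 Hz


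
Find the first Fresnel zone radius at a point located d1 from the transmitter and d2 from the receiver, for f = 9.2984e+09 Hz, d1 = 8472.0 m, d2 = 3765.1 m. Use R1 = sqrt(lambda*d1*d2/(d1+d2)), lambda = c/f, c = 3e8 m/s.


lambda = c / f = 3.0000e+08 / 9.2984e+09 = 0.03226362 m
R1 = sqrt(0.03226362 * 8472.0 * 3765.1 / (8472.0 + 3765.1)) = 9.171 m

9.171 m


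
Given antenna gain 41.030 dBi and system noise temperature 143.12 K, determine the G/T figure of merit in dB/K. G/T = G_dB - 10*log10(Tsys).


G/T = 41.030 - 10*log10(143.12) = 41.030 - 21.55700 = 19.47 dB/K

19.47 dB/K


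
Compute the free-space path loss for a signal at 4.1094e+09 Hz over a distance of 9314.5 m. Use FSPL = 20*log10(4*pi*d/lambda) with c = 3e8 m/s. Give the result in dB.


lambda = c / f = 3.0000e+08 / 4.1094e+09 = 0.07300336 m
FSPL = 20 * log10(4*pi*9314.5/0.07300336) = 124.1 dB

124.1 dB


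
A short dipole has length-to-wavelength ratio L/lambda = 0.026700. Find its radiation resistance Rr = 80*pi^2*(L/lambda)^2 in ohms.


Rr = 80 * pi^2 * (0.026700)^2 = 80 * 9.869604 * 7.128900e-04 = 0.5629 ohm

0.5629 ohm


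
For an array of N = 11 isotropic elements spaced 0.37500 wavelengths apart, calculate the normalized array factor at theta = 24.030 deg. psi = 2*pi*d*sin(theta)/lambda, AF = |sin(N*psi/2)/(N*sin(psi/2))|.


psi = 2*pi*0.37500*sin(24.030 deg) = 0.9594775 rad
AF = |sin(11*0.9594775/2) / (11*sin(0.9594775/2))| = 0.1664

0.1664


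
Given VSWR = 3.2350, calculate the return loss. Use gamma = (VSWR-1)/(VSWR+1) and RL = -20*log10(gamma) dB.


gamma = (3.2350 - 1) / (3.2350 + 1) = 0.5277450
RL = -20 * log10(0.5277450) = 5.552 dB

5.552 dB


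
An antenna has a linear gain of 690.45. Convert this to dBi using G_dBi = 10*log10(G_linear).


G_dBi = 10 * log10(690.45) = 28.39 dBi

28.39 dBi


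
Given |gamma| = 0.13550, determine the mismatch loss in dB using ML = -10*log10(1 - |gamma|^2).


ML = -10 * log10(1 - 0.13550^2) = -10 * log10(0.98163975) = 0.08048 dB

0.08048 dB


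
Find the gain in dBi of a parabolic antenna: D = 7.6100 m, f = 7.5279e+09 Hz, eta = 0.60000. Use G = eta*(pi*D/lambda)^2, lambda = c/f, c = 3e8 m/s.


lambda = c / f = 3.0000e+08 / 7.5279e+09 = 0.03985175 m
G_linear = 0.60000 * (pi * 7.6100 / 0.03985175)^2 = 215936.2
G_dBi = 10 * log10(215936.2) = 53.34 dBi

53.34 dBi


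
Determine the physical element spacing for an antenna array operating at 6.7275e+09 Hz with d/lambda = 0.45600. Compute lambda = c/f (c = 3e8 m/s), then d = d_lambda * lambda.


lambda = c / f = 3.0000e+08 / 6.7275e+09 = 0.04459309 m
d = 0.45600 * 0.04459309 = 0.02033 m

0.02033 m


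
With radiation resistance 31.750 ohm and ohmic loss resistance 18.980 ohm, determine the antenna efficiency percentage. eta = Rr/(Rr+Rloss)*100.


eta = 31.750 / (31.750 + 18.980) * 100 = 62.59%

62.59%


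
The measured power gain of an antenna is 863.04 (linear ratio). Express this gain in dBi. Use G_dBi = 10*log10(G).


G_dBi = 10 * log10(863.04) = 29.36 dBi

29.36 dBi


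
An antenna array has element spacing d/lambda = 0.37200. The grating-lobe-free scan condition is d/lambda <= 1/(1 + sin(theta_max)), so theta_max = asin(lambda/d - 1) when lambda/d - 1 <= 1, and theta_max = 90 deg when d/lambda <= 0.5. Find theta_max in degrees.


lambda/d - 1 = 1/0.37200 - 1 = 1.688172 >= 1
d/lambda <= 0.5, so the array can scan to endfire without grating lobes: theta_max = 90 deg

90 deg


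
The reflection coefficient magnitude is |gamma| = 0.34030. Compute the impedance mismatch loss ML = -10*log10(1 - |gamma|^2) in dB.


ML = -10 * log10(1 - 0.34030^2) = -10 * log10(0.88419591) = 0.5345 dB

0.5345 dB


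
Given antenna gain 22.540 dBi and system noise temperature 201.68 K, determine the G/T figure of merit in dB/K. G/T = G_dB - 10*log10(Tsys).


G/T = 22.540 - 10*log10(201.68) = 22.540 - 23.04663 = -0.5066 dB/K

-0.5066 dB/K


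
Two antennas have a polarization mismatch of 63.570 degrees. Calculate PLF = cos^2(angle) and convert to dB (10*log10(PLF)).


PLF_linear = cos^2(63.570 deg) = 0.1981177
PLF_dB = 10 * log10(0.1981177) = -7.031 dB

-7.031 dB


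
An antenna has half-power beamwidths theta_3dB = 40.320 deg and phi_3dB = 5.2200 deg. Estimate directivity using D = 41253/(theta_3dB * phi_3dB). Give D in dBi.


D_linear = 41253 / (40.320 * 5.2200) = 196.0038
D_dBi = 10 * log10(196.0038) = 22.92 dBi

22.92 dBi


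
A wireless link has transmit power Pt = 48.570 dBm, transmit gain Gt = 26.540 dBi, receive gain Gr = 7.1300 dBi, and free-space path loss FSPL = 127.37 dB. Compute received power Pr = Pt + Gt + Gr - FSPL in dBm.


Pr = 48.570 + 26.540 + 7.1300 - 127.37 = -45.13 dBm

-45.13 dBm


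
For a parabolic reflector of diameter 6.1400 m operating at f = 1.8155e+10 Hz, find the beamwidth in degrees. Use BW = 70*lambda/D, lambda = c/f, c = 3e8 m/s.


lambda = c / f = 3.0000e+08 / 1.8155e+10 = 0.01652437 m
BW = 70 * 0.01652437 / 6.1400 = 0.1884 deg

0.1884 deg


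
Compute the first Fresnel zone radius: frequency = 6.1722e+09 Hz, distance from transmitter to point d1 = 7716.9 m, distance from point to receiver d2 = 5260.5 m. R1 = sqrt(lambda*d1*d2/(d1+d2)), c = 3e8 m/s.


lambda = c / f = 3.0000e+08 / 6.1722e+09 = 0.04860504 m
R1 = sqrt(0.04860504 * 7716.9 * 5260.5 / (7716.9 + 5260.5)) = 12.33 m

12.33 m


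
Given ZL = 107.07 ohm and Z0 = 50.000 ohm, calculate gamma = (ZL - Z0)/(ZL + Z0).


gamma = (107.07 - 50.000) / (107.07 + 50.000) = 0.3633

0.3633


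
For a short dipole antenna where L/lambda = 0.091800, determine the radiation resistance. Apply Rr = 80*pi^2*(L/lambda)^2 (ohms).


Rr = 80 * pi^2 * (0.091800)^2 = 80 * 9.869604 * 8.427240e-03 = 6.654 ohm

6.654 ohm


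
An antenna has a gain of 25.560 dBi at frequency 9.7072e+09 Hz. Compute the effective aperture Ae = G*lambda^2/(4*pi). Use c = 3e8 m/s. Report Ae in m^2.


lambda = c / f = 3.0000e+08 / 9.7072e+09 = 0.03090490 m
G_linear = 10^(25.560/10) = 359.7493
Ae = G_linear * lambda^2 / (4*pi) = 359.7493 * 0.03090490^2 / (4*pi) = 0.02734 m^2

0.02734 m^2


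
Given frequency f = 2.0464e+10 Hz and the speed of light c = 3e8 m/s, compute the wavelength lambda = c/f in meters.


lambda = c / f = 3.0000e+08 / 2.0464e+10 = 0.01466 m

0.01466 m


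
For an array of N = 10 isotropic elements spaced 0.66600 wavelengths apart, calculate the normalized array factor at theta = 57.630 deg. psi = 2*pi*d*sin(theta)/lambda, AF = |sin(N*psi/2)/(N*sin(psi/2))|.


psi = 2*pi*0.66600*sin(57.630 deg) = 3.534349 rad
AF = |sin(10*3.534349/2) / (10*sin(3.534349/2))| = 0.09419

0.09419
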